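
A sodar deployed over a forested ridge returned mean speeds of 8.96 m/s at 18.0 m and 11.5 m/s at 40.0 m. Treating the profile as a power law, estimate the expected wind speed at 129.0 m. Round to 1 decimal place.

16.6 m/s

First find α: α = ln(V₂/V₁)/ln(z₂/z₁) = ln(11.5/8.96)/ln(40.0/18.0) = 0.24958/0.79851 = 0.3126
Extrapolate from 40.0 m to 129.0 m: V₃ = 11.5 × (129.0/40.0)^0.3126 = 11.5 × 1.4419 = 16.5822 m/s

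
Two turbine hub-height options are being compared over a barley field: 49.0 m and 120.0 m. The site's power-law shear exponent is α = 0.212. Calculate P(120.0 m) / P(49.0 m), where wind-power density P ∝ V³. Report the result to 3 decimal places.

1.768

Speed ratio: V_B/V_A = (z_B/z_A)^α = (120.0/49.0)^0.212 = (2.4490)^0.212 = 1.20911
Power-density ratio: P_B/P_A = (V_B/V_A)³ = (1.20911)³ = 1.76764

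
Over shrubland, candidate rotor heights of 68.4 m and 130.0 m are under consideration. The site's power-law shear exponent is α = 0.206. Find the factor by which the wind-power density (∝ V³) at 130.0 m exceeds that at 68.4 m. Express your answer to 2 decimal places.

1.49

Speed ratio: V_B/V_A = (z_B/z_A)^α = (130.0/68.4)^0.206 = (1.9006)^0.206 = 1.14143
Power-density ratio: P_B/P_A = (V_B/V_A)³ = (1.14143)³ = 1.48714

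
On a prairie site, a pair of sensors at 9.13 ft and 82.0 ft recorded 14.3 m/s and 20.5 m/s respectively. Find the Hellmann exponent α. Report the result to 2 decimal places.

Power law: V₂/V₁ = (z₂/z₁)^α ⇒ α = ln(V₂/V₁) / ln(z₂/z₁)
α = ln(20.5/14.3) / ln(82.0/9.13) = ln(1.4336) / ln(8.9814)
  = 0.36017 / 2.19515 = 0.16407

α ≈ 0.16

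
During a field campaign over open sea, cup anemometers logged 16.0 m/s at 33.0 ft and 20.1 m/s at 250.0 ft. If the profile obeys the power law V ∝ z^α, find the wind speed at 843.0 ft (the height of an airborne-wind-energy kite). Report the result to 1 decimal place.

First find α: α = ln(V₂/V₁)/ln(z₂/z₁) = ln(20.1/16.0)/ln(250.0/33.0) = 0.22813/2.02495 = 0.1127
Extrapolate from 250.0 ft to 843.0 ft: V₃ = 20.1 × (843.0/250.0)^0.1127 = 20.1 × 1.1468 = 23.0498 m/s

23.0 m/s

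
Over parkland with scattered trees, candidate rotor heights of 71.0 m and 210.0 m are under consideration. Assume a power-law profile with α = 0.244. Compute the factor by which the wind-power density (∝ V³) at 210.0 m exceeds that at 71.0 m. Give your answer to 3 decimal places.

2.212

Speed ratio: V_B/V_A = (z_B/z_A)^α = (210.0/71.0)^0.244 = (2.9577)^0.244 = 1.30291
Power-density ratio: P_B/P_A = (V_B/V_A)³ = (1.30291)³ = 2.21179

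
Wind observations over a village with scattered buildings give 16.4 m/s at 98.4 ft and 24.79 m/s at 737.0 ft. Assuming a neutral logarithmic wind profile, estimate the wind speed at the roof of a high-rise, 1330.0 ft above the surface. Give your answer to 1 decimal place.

Log law: V ∝ ln(z/z₀). From the pair, with r = V₁/V₂ = 0.66156,
ln z₀ = (ln z₁ − r·ln z₂)/(1 − r) = (4.5890 − 0.66156×6.6026)/0.33844 = 0.6531 → z₀ = 1.922 ft
V₃ = V₁ · ln(z₃/z₀)/ln(z₁/z₀) = 16.4 × 6.5398/3.9359 = 27.2498 m/s

27.2 m/s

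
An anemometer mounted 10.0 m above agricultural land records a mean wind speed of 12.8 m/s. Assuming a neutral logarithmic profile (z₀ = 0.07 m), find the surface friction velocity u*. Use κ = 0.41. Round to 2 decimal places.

u* ≈ 1.06 m/s

Log law: V(z) = (u*/κ) · ln(z/z₀) ⇒ u* = κ · V / ln(z/z₀)
u* = 0.41 × 12.8 / ln(10.0/0.07) = 0.41 × 12.8 / 4.9618
   = 5.2480 / 4.9618 = 1.0577 m/s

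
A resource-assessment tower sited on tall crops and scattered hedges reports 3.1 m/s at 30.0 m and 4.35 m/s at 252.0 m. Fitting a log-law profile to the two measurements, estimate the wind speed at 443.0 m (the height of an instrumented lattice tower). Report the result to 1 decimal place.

4.7 m/s

Log law: V ∝ ln(z/z₀). From the pair, with r = V₁/V₂ = 0.71264,
ln z₀ = (ln z₁ − r·ln z₂)/(1 − r) = (3.4012 − 0.71264×5.5294)/0.28736 = -1.8768 → z₀ = 0.1531 m
V₃ = V₁ · ln(z₃/z₀)/ln(z₁/z₀) = 3.1 × 7.9704/5.2780 = 4.6813 m/s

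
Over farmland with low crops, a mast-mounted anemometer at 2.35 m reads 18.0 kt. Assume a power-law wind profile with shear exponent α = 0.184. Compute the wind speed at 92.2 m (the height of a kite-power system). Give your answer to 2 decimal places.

35.36 kt

Power-law profile: V₂ = V₁ · (z₂/z₁)^α
V₂ = 18.0 × (92.2/2.35)^0.184 = 18.0 × (39.2340)^0.184
    = 18.0 × 1.9644 = 35.3595 kt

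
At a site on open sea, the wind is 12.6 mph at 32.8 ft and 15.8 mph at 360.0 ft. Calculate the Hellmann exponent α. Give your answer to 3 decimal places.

Power law: V₂/V₁ = (z₂/z₁)^α ⇒ α = ln(V₂/V₁) / ln(z₂/z₁)
α = ln(15.8/12.6) / ln(360.0/32.8) = ln(1.2540) / ln(10.9756)
  = 0.22631 / 2.39568 = 0.09447

α ≈ 0.094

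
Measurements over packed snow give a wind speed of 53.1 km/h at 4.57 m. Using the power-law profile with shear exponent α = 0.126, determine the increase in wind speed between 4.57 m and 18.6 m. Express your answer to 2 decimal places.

10.27 km/h

Power law: V₂ = V₁ · (z₂/z₁)^α = 53.1 × (4.0700)^0.126 = 63.3729 km/h
ΔV = 63.3729 − 53.1 = 10.2729 km/h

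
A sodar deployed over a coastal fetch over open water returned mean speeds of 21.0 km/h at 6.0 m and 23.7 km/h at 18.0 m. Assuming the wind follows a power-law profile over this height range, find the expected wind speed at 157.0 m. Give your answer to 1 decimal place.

First find α: α = ln(V₂/V₁)/ln(z₂/z₁) = ln(23.7/21.0)/ln(18.0/6.0) = 0.12095/1.09861 = 0.1101
Extrapolate from 18.0 m to 157.0 m: V₃ = 23.7 × (157.0/18.0)^0.1101 = 23.7 × 1.2693 = 30.0821 km/h

30.1 km/h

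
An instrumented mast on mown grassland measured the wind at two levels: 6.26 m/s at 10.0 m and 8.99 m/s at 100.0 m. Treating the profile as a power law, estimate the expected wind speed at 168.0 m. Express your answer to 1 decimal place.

9.8 m/s

First find α: α = ln(V₂/V₁)/ln(z₂/z₁) = ln(8.99/6.26)/ln(100.0/10.0) = 0.36193/2.30259 = 0.1572
Extrapolate from 100.0 m to 168.0 m: V₃ = 8.99 × (168.0/100.0)^0.1572 = 8.99 × 1.0850 = 9.7538 m/s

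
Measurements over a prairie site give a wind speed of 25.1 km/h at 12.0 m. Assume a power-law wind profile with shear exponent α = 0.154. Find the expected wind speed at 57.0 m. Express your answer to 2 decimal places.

Power-law profile: V₂ = V₁ · (z₂/z₁)^α
V₂ = 25.1 × (57.0/12.0)^0.154 = 25.1 × (4.7500)^0.154
    = 25.1 × 1.2712 = 31.9069 km/h

31.91 km/h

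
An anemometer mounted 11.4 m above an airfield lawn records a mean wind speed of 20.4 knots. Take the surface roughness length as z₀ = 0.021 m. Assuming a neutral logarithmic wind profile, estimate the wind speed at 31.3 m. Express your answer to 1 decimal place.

23.7 knots

Log law: V(z) ∝ ln(z/z₀), so V₂/V₁ = ln(z₂/z₀) / ln(z₁/z₀).
ln(31.3/0.021) = 7.3069, ln(11.4/0.021) = 6.2968
V₂ = 20.4 × 7.3069/6.2968 = 20.4 × 1.1604 = 23.6721 knots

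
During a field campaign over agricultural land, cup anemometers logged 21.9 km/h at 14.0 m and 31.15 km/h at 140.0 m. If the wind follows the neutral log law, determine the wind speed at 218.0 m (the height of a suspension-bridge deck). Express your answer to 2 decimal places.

Log law: V ∝ ln(z/z₀). From the pair, with r = V₁/V₂ = 0.70305,
ln z₀ = (ln z₁ − r·ln z₂)/(1 − r) = (2.6391 − 0.70305×4.9416)/0.29695 = -2.8125 → z₀ = 0.06006 m
V₃ = V₁ · ln(z₃/z₀)/ln(z₁/z₀) = 21.9 × 8.1970/5.4515 = 32.9290 km/h

32.93 km/h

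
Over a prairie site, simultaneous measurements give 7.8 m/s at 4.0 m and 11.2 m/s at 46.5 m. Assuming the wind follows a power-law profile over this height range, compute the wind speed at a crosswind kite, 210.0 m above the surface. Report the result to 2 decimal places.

13.99 m/s

First find α: α = ln(V₂/V₁)/ln(z₂/z₁) = ln(11.2/7.8)/ln(46.5/4.0) = 0.36179/2.45316 = 0.1475
Extrapolate from 46.5 m to 210.0 m: V₃ = 11.2 × (210.0/46.5)^0.1475 = 11.2 × 1.2490 = 13.9889 m/s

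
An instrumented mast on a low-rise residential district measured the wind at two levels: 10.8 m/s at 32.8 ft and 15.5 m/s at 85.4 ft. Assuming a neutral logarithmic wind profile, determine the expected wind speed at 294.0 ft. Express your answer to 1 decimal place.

Log law: V ∝ ln(z/z₀). From the pair, with r = V₁/V₂ = 0.69677,
ln z₀ = (ln z₁ − r·ln z₂)/(1 − r) = (3.4904 − 0.69677×4.4473)/0.30323 = 1.2916 → z₀ = 3.638 ft
V₃ = V₁ · ln(z₃/z₀)/ln(z₁/z₀) = 10.8 × 4.3920/2.1989 = 21.5719 m/s

21.6 m/s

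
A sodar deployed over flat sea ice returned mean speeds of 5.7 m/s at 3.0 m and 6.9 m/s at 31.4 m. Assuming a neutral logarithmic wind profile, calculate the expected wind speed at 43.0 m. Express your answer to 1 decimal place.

7.1 m/s

Log law: V ∝ ln(z/z₀). From the pair, with r = V₁/V₂ = 0.82609,
ln z₀ = (ln z₁ − r·ln z₂)/(1 − r) = (1.0986 − 0.82609×3.4468)/0.17391 = -10.0553 → z₀ = 0.00004296 m
V₃ = V₁ · ln(z₃/z₀)/ln(z₁/z₀) = 5.7 × 13.8165/11.1539 = 7.0607 m/s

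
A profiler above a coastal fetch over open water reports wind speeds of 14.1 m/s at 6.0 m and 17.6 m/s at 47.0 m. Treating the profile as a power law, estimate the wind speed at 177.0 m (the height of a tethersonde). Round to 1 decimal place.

First find α: α = ln(V₂/V₁)/ln(z₂/z₁) = ln(17.6/14.1)/ln(47.0/6.0) = 0.22172/2.05839 = 0.1077
Extrapolate from 47.0 m to 177.0 m: V₃ = 17.6 × (177.0/47.0)^0.1077 = 17.6 × 1.1535 = 20.3023 m/s

20.3 m/s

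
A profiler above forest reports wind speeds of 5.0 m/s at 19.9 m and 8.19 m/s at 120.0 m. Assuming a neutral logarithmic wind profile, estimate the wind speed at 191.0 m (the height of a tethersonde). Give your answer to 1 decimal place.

9.0 m/s

Log law: V ∝ ln(z/z₀). From the pair, with r = V₁/V₂ = 0.61050,
ln z₀ = (ln z₁ − r·ln z₂)/(1 − r) = (2.9907 − 0.61050×4.7875)/0.38950 = 0.1745 → z₀ = 1.191 m
V₃ = V₁ · ln(z₃/z₀)/ln(z₁/z₀) = 5.0 × 5.0778/2.8163 = 9.0152 m/s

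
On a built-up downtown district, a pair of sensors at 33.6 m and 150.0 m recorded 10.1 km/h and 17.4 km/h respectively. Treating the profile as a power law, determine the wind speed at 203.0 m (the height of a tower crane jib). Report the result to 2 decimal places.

First find α: α = ln(V₂/V₁)/ln(z₂/z₁) = ln(17.4/10.1)/ln(150.0/33.6) = 0.54393/1.49611 = 0.3636
Extrapolate from 150.0 m to 203.0 m: V₃ = 17.4 × (203.0/150.0)^0.3636 = 17.4 × 1.1163 = 19.4233 km/h

19.42 km/h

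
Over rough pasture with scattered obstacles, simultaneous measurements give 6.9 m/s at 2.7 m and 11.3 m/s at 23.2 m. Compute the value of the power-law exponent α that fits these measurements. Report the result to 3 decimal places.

Power law: V₂/V₁ = (z₂/z₁)^α ⇒ α = ln(V₂/V₁) / ln(z₂/z₁)
α = ln(11.3/6.9) / ln(23.2/2.7) = ln(1.6377) / ln(8.5926)
  = 0.49328 / 2.15090 = 0.22934

α ≈ 0.229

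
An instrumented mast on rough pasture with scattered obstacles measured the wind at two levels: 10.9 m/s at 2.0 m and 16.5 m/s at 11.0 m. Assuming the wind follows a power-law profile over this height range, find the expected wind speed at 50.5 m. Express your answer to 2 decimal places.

First find α: α = ln(V₂/V₁)/ln(z₂/z₁) = ln(16.5/10.9)/ln(11.0/2.0) = 0.41460/1.70475 = 0.2432
Extrapolate from 11.0 m to 50.5 m: V₃ = 16.5 × (50.5/11.0)^0.2432 = 16.5 × 1.4487 = 23.9034 m/s

23.90 m/s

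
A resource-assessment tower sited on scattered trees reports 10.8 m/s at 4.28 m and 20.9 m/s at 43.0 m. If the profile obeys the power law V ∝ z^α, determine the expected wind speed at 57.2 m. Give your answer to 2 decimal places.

22.68 m/s

First find α: α = ln(V₂/V₁)/ln(z₂/z₁) = ln(20.9/10.8)/ln(43.0/4.28) = 0.66020/2.30725 = 0.2861
Extrapolate from 43.0 m to 57.2 m: V₃ = 20.9 × (57.2/43.0)^0.2861 = 20.9 × 1.0851 = 22.6781 m/s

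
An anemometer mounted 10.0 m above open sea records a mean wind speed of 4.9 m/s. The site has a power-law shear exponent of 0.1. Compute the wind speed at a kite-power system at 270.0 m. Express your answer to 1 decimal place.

6.8 m/s

Power-law profile: V₂ = V₁ · (z₂/z₁)^α
V₂ = 4.9 × (270.0/10.0)^0.1 = 4.9 × (27.0000)^0.1
    = 4.9 × 1.3904 = 6.8129 m/s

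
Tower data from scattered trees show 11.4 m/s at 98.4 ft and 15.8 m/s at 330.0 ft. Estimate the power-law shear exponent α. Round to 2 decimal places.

α ≈ 0.27

Power law: V₂/V₁ = (z₂/z₁)^α ⇒ α = ln(V₂/V₁) / ln(z₂/z₁)
α = ln(15.8/11.4) / ln(330.0/98.4) = ln(1.3860) / ln(3.3537)
  = 0.32640 / 1.21005 = 0.26974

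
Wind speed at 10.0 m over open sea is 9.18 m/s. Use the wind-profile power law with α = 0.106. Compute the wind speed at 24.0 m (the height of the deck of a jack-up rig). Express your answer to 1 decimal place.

Power-law profile: V₂ = V₁ · (z₂/z₁)^α
V₂ = 9.18 × (24.0/10.0)^0.106 = 9.18 × (2.4000)^0.106
    = 9.18 × 1.0972 = 10.0727 m/s

10.1 m/s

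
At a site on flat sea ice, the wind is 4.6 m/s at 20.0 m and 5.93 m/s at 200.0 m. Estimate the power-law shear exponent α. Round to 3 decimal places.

α ≈ 0.110

Power law: V₂/V₁ = (z₂/z₁)^α ⇒ α = ln(V₂/V₁) / ln(z₂/z₁)
α = ln(5.93/4.6) / ln(200.0/20.0) = ln(1.2891) / ln(10.0000)
  = 0.25397 / 2.30259 = 0.11030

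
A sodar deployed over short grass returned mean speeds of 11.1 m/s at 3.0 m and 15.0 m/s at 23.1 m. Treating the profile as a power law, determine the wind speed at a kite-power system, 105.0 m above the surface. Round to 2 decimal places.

18.75 m/s

First find α: α = ln(V₂/V₁)/ln(z₂/z₁) = ln(15.0/11.1)/ln(23.1/3.0) = 0.30111/2.04122 = 0.1475
Extrapolate from 23.1 m to 105.0 m: V₃ = 15.0 × (105.0/23.1)^0.1475 = 15.0 × 1.2503 = 18.7539 m/s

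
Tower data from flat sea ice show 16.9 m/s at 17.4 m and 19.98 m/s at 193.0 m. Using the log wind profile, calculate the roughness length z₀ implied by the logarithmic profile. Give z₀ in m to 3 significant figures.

Log law: V(z) ∝ ln(z/z₀). With r = V₁/V₂ = 16.9/19.98 = 0.84585,
r · ln(z₂/z₀) = ln(z₁/z₀) ⇒ ln z₀ = (ln z₁ − r·ln z₂)/(1 − r)
ln z₀ = (2.85647 − 0.84585×5.26269) / 0.15415 = -10.3465
z₀ = exp(-10.3465) = 0.00003211 m

z₀ ≈ 0.0000321 m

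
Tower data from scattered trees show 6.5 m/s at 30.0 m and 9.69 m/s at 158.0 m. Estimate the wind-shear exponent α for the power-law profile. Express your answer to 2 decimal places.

Power law: V₂/V₁ = (z₂/z₁)^α ⇒ α = ln(V₂/V₁) / ln(z₂/z₁)
α = ln(9.69/6.5) / ln(158.0/30.0) = ln(1.4908) / ln(5.2667)
  = 0.39929 / 1.66140 = 0.24034

α ≈ 0.24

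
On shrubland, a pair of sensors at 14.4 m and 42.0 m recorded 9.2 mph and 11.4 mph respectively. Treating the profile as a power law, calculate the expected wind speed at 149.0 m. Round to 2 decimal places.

14.69 mph

First find α: α = ln(V₂/V₁)/ln(z₂/z₁) = ln(11.4/9.2)/ln(42.0/14.4) = 0.21441/1.07044 = 0.2003
Extrapolate from 42.0 m to 149.0 m: V₃ = 11.4 × (149.0/42.0)^0.2003 = 11.4 × 1.2887 = 14.6912 mph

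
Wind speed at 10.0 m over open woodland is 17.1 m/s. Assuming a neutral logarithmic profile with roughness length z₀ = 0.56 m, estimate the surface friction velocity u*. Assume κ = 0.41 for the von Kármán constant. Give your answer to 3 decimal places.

Log law: V(z) = (u*/κ) · ln(z/z₀) ⇒ u* = κ · V / ln(z/z₀)
u* = 0.41 × 17.1 / ln(10.0/0.56) = 0.41 × 17.1 / 2.8824
   = 7.0110 / 2.8824 = 2.4323 m/s

u* ≈ 2.432 m/s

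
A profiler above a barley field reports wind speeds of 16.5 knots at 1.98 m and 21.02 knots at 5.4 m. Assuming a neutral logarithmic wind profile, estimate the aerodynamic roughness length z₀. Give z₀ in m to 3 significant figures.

z₀ ≈ 0.0508 m

Log law: V(z) ∝ ln(z/z₀). With r = V₁/V₂ = 16.5/21.02 = 0.78497,
r · ln(z₂/z₀) = ln(z₁/z₀) ⇒ ln z₀ = (ln z₁ − r·ln z₂)/(1 − r)
ln z₀ = (0.68310 − 0.78497×1.68640) / 0.21503 = -2.9794
z₀ = exp(-2.9794) = 0.05082 m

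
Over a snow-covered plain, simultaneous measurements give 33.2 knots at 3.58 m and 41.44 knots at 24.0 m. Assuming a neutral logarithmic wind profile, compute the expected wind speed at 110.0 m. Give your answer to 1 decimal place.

48.0 knots

Log law: V ∝ ln(z/z₀). From the pair, with r = V₁/V₂ = 0.80116,
ln z₀ = (ln z₁ − r·ln z₂)/(1 − r) = (1.2754 − 0.80116×3.1781)/0.19884 = -6.3908 → z₀ = 0.001677 m
V₃ = V₁ · ln(z₃/z₀)/ln(z₁/z₀) = 33.2 × 11.0913/7.6662 = 48.0332 knots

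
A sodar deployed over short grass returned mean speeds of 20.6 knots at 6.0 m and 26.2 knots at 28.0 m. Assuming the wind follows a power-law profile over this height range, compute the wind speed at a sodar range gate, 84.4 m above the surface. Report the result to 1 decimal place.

31.1 knots

First find α: α = ln(V₂/V₁)/ln(z₂/z₁) = ln(26.2/20.6)/ln(28.0/6.0) = 0.24047/1.54045 = 0.1561
Extrapolate from 28.0 m to 84.4 m: V₃ = 26.2 × (84.4/28.0)^0.1561 = 26.2 × 1.1880 = 31.1246 knots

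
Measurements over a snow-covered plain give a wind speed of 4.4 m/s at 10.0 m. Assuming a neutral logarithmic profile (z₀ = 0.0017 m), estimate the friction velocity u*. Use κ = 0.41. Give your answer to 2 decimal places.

u* ≈ 0.21 m/s

Log law: V(z) = (u*/κ) · ln(z/z₀) ⇒ u* = κ · V / ln(z/z₀)
u* = 0.41 × 4.4 / ln(10.0/0.0017) = 0.41 × 4.4 / 8.6797
   = 1.8040 / 8.6797 = 0.2078 m/s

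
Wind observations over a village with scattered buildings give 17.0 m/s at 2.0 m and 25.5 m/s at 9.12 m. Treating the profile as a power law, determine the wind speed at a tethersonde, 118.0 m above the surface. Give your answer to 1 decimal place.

50.5 m/s

First find α: α = ln(V₂/V₁)/ln(z₂/z₁) = ln(25.5/17.0)/ln(9.12/2.0) = 0.40547/1.51732 = 0.2672
Extrapolate from 9.12 m to 118.0 m: V₃ = 25.5 × (118.0/9.12)^0.2672 = 25.5 × 1.9821 = 50.5433 m/s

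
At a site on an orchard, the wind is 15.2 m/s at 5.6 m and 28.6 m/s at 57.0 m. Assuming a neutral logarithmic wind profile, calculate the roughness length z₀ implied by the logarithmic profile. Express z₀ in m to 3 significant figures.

Log law: V(z) ∝ ln(z/z₀). With r = V₁/V₂ = 15.2/28.6 = 0.53147,
r · ln(z₂/z₀) = ln(z₁/z₀) ⇒ ln z₀ = (ln z₁ − r·ln z₂)/(1 − r)
ln z₀ = (1.72277 − 0.53147×4.04305) / 0.46853 = -0.9092
z₀ = exp(-0.9092) = 0.4028 m

z₀ ≈ 0.403 m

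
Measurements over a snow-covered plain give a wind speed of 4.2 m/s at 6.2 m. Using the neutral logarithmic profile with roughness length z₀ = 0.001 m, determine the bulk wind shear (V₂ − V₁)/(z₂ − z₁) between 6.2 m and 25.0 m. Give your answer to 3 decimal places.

Log law: V₂ = V₁ · ln(z₂/z₀)/ln(z₁/z₀) = 4.2 × 10.1266/8.7323 = 4.8706 m/s
ΔV/Δz = (4.8706 − 4.2)/(25.0 − 6.2) = 0.6706/18.8000 = 0.03567 m/s/m

0.036 m/s/m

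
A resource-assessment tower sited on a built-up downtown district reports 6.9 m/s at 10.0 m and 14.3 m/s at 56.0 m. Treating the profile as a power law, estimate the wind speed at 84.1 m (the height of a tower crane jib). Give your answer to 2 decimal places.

16.98 m/s

First find α: α = ln(V₂/V₁)/ln(z₂/z₁) = ln(14.3/6.9)/ln(56.0/10.0) = 0.72874/1.72277 = 0.4230
Extrapolate from 56.0 m to 84.1 m: V₃ = 14.3 × (84.1/56.0)^0.4230 = 14.3 × 1.1877 = 16.9841 m/s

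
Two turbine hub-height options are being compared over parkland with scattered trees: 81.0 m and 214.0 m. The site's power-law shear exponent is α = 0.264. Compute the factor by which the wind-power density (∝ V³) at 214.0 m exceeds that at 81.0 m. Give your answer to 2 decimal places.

2.16

Speed ratio: V_B/V_A = (z_B/z_A)^α = (214.0/81.0)^0.264 = (2.6420)^0.264 = 1.29238
Power-density ratio: P_B/P_A = (V_B/V_A)³ = (1.29238)³ = 2.15858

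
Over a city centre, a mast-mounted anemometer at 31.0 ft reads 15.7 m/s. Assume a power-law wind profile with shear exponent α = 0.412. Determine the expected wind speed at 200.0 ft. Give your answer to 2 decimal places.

Power-law profile: V₂ = V₁ · (z₂/z₁)^α
V₂ = 15.7 × (200.0/31.0)^0.412 = 15.7 × (6.4516)^0.412
    = 15.7 × 2.1557 = 33.8441 m/s

33.84 m/s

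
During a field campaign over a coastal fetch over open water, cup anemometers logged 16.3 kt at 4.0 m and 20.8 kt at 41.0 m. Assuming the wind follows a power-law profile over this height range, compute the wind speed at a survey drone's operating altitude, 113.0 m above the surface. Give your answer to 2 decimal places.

23.13 kt

First find α: α = ln(V₂/V₁)/ln(z₂/z₁) = ln(20.8/16.3)/ln(41.0/4.0) = 0.24379/2.32728 = 0.1048
Extrapolate from 41.0 m to 113.0 m: V₃ = 20.8 × (113.0/41.0)^0.1048 = 20.8 × 1.1120 = 23.1305 kt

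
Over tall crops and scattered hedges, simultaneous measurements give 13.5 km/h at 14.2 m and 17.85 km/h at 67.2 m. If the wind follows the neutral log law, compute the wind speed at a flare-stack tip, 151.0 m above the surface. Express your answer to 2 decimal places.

20.12 km/h

Log law: V ∝ ln(z/z₀). From the pair, with r = V₁/V₂ = 0.75630,
ln z₀ = (ln z₁ − r·ln z₂)/(1 − r) = (2.6532 − 0.75630×4.2077)/0.24370 = -2.1709 → z₀ = 0.1141 m
V₃ = V₁ · ln(z₃/z₀)/ln(z₁/z₀) = 13.5 × 7.1881/4.8241 = 20.1156 km/h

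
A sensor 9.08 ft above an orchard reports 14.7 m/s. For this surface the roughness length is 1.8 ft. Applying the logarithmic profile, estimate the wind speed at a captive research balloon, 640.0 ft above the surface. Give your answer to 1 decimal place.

Log law: V(z) ∝ ln(z/z₀), so V₂/V₁ = ln(z₂/z₀) / ln(z₁/z₀).
ln(640.0/1.8) = 5.8737, ln(9.08/1.8) = 1.6183
V₂ = 14.7 × 5.8737/1.6183 = 14.7 × 3.6296 = 53.3546 m/s

53.4 m/s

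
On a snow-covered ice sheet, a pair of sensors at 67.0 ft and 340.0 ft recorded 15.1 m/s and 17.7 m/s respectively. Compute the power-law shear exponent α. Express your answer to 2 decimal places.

α ≈ 0.10

Power law: V₂/V₁ = (z₂/z₁)^α ⇒ α = ln(V₂/V₁) / ln(z₂/z₁)
α = ln(17.7/15.1) / ln(340.0/67.0) = ln(1.1722) / ln(5.0746)
  = 0.15887 / 1.62425 = 0.09781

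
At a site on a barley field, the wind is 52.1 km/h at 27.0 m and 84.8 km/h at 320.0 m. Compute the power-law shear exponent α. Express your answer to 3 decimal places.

Power law: V₂/V₁ = (z₂/z₁)^α ⇒ α = ln(V₂/V₁) / ln(z₂/z₁)
α = ln(84.8/52.1) / ln(320.0/27.0) = ln(1.6276) / ln(11.8519)
  = 0.48713 / 2.47248 = 0.19702

α ≈ 0.197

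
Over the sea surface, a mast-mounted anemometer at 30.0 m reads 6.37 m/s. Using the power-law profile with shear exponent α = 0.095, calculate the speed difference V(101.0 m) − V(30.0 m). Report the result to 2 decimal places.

0.78 m/s

Power law: V₂ = V₁ · (z₂/z₁)^α = 6.37 × (3.3667)^0.095 = 7.1486 m/s
ΔV = 7.1486 − 6.37 = 0.7786 m/s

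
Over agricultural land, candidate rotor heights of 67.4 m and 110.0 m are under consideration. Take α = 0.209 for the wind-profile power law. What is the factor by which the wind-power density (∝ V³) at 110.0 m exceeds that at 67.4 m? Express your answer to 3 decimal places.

1.360

Speed ratio: V_B/V_A = (z_B/z_A)^α = (110.0/67.4)^0.209 = (1.6320)^0.209 = 1.10780
Power-density ratio: P_B/P_A = (V_B/V_A)³ = (1.10780)³ = 1.35951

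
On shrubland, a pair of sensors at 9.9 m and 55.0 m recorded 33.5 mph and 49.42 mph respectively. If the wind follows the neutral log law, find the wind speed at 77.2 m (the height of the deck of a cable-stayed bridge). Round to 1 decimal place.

Log law: V ∝ ln(z/z₀). From the pair, with r = V₁/V₂ = 0.67786,
ln z₀ = (ln z₁ − r·ln z₂)/(1 − r) = (2.2925 − 0.67786×4.0073)/0.32214 = -1.3159 → z₀ = 0.2682 m
V₃ = V₁ · ln(z₃/z₀)/ln(z₁/z₀) = 33.5 × 5.6623/3.6084 = 52.5679 mph

52.6 mph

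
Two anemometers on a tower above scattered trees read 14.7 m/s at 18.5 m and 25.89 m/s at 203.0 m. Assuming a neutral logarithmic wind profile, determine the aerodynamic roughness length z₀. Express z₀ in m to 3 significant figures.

z₀ ≈ 0.795 m

Log law: V(z) ∝ ln(z/z₀). With r = V₁/V₂ = 14.7/25.89 = 0.56779,
r · ln(z₂/z₀) = ln(z₁/z₀) ⇒ ln z₀ = (ln z₁ − r·ln z₂)/(1 − r)
ln z₀ = (2.91777 − 0.56779×5.31321) / 0.43221 = -0.2290
z₀ = exp(-0.2290) = 0.7953 m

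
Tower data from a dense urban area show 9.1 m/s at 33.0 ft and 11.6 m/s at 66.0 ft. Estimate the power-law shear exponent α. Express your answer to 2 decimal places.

α ≈ 0.35

Power law: V₂/V₁ = (z₂/z₁)^α ⇒ α = ln(V₂/V₁) / ln(z₂/z₁)
α = ln(11.6/9.1) / ln(66.0/33.0) = ln(1.2747) / ln(2.0000)
  = 0.24273 / 0.69315 = 0.35019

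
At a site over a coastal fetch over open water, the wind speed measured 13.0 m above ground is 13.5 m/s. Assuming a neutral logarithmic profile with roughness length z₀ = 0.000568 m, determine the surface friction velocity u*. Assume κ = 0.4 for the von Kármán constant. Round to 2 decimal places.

u* ≈ 0.54 m/s

Log law: V(z) = (u*/κ) · ln(z/z₀) ⇒ u* = κ · V / ln(z/z₀)
u* = 0.4 × 13.5 / ln(13.0/0.000568) = 0.4 × 13.5 / 10.0383
   = 5.4000 / 10.0383 = 0.5379 m/s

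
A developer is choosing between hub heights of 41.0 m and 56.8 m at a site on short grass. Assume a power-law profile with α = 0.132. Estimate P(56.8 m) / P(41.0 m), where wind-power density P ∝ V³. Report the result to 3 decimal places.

1.138

Speed ratio: V_B/V_A = (z_B/z_A)^α = (56.8/41.0)^0.132 = (1.3854)^0.132 = 1.04397
Power-density ratio: P_B/P_A = (V_B/V_A)³ = (1.04397)³ = 1.13778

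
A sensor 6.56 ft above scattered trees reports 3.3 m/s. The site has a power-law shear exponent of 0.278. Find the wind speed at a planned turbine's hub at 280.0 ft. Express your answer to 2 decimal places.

Power-law profile: V₂ = V₁ · (z₂/z₁)^α
V₂ = 3.3 × (280.0/6.56)^0.278 = 3.3 × (42.6829)^0.278
    = 3.3 × 2.8393 = 9.3697 m/s

9.37 m/s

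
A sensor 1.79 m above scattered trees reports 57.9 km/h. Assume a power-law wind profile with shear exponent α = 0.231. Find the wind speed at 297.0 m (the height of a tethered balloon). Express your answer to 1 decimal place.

188.6 km/h

Power-law profile: V₂ = V₁ · (z₂/z₁)^α
V₂ = 57.9 × (297.0/1.79)^0.231 = 57.9 × (165.9218)^0.231
    = 57.9 × 3.2568 = 188.5716 km/h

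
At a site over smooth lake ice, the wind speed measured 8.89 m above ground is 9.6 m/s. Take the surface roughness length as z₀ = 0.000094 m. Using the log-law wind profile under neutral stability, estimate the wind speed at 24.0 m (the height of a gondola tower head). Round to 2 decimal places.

10.43 m/s

Log law: V(z) ∝ ln(z/z₀), so V₂/V₁ = ln(z₂/z₀) / ln(z₁/z₀).
ln(24.0/0.000094) = 12.4503, ln(8.89/0.000094) = 11.4571
V₂ = 9.6 × 12.4503/11.4571 = 9.6 × 1.0867 = 10.4321 m/s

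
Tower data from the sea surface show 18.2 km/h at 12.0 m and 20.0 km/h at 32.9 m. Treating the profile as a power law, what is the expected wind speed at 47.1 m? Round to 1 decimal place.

First find α: α = ln(V₂/V₁)/ln(z₂/z₁) = ln(20.0/18.2)/ln(32.9/12.0) = 0.09431/1.00857 = 0.0935
Extrapolate from 32.9 m to 47.1 m: V₃ = 20.0 × (47.1/32.9)^0.0935 = 20.0 × 1.0341 = 20.6824 km/h

20.7 km/h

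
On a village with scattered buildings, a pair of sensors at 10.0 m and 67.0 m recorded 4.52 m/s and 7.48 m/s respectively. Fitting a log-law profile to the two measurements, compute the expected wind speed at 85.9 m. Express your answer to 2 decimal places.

Log law: V ∝ ln(z/z₀). From the pair, with r = V₁/V₂ = 0.60428,
ln z₀ = (ln z₁ − r·ln z₂)/(1 − r) = (2.3026 − 0.60428×4.2047)/0.39572 = -0.6020 → z₀ = 0.5477 m
V₃ = V₁ · ln(z₃/z₀)/ln(z₁/z₀) = 4.52 × 5.0552/2.9046 = 7.8667 m/s

7.87 m/s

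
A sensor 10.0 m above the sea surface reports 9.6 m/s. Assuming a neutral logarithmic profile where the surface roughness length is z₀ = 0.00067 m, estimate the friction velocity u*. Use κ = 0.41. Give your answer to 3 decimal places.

Log law: V(z) = (u*/κ) · ln(z/z₀) ⇒ u* = κ · V / ln(z/z₀)
u* = 0.41 × 9.6 / ln(10.0/0.00067) = 0.41 × 9.6 / 9.6108
   = 3.9360 / 9.6108 = 0.4095 m/s

u* ≈ 0.410 m/s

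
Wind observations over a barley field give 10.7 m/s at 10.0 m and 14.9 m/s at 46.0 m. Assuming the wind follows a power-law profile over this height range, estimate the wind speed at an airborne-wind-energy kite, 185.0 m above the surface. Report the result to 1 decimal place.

20.2 m/s

First find α: α = ln(V₂/V₁)/ln(z₂/z₁) = ln(14.9/10.7)/ln(46.0/10.0) = 0.33112/1.52606 = 0.2170
Extrapolate from 46.0 m to 185.0 m: V₃ = 14.9 × (185.0/46.0)^0.2170 = 14.9 × 1.3525 = 20.1525 m/s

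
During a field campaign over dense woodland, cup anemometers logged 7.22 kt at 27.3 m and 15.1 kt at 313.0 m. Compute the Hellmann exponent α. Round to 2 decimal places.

Power law: V₂/V₁ = (z₂/z₁)^α ⇒ α = ln(V₂/V₁) / ln(z₂/z₁)
α = ln(15.1/7.22) / ln(313.0/27.3) = ln(2.0914) / ln(11.4652)
  = 0.73784 / 2.43932 = 0.30248

α ≈ 0.30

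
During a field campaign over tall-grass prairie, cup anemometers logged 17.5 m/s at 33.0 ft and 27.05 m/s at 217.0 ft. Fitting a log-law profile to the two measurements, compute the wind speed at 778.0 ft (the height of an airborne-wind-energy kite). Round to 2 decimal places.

33.52 m/s

Log law: V ∝ ln(z/z₀). From the pair, with r = V₁/V₂ = 0.64695,
ln z₀ = (ln z₁ − r·ln z₂)/(1 − r) = (3.4965 − 0.64695×5.3799)/0.35305 = 0.0453 → z₀ = 1.046 ft
V₃ = V₁ · ln(z₃/z₀)/ln(z₁/z₀) = 17.5 × 6.6115/3.4512 = 33.5243 m/s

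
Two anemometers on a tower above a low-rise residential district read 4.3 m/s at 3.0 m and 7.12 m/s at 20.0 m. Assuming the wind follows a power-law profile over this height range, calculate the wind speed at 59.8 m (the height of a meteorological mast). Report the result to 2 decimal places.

First find α: α = ln(V₂/V₁)/ln(z₂/z₁) = ln(7.12/4.3)/ln(20.0/3.0) = 0.50429/1.89712 = 0.2658
Extrapolate from 20.0 m to 59.8 m: V₃ = 7.12 × (59.8/20.0)^0.2658 = 7.12 × 1.3380 = 9.5263 m/s

9.53 m/s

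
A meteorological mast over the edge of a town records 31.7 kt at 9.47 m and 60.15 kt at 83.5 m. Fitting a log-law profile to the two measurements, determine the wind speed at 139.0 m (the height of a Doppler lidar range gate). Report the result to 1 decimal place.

66.8 kt

Log law: V ∝ ln(z/z₀). From the pair, with r = V₁/V₂ = 0.52702,
ln z₀ = (ln z₁ − r·ln z₂)/(1 − r) = (2.2481 − 0.52702×4.4248)/0.47298 = -0.1772 → z₀ = 0.8376 m
V₃ = V₁ · ln(z₃/z₀)/ln(z₁/z₀) = 31.7 × 5.1117/2.4254 = 66.8109 kt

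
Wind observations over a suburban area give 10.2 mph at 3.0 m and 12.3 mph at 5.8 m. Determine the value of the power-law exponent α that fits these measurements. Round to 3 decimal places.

α ≈ 0.284

Power law: V₂/V₁ = (z₂/z₁)^α ⇒ α = ln(V₂/V₁) / ln(z₂/z₁)
α = ln(12.3/10.2) / ln(5.8/3.0) = ln(1.2059) / ln(1.9333)
  = 0.18721 / 0.65925 = 0.28398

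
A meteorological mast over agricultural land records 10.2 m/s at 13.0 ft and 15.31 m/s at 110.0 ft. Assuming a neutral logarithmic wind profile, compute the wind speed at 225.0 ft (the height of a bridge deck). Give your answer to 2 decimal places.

17.02 m/s

Log law: V ∝ ln(z/z₀). From the pair, with r = V₁/V₂ = 0.66623,
ln z₀ = (ln z₁ − r·ln z₂)/(1 − r) = (2.5649 − 0.66623×4.7005)/0.33377 = -1.6978 → z₀ = 0.1831 ft
V₃ = V₁ · ln(z₃/z₀)/ln(z₁/z₀) = 10.2 × 7.1139/4.2627 = 17.0224 m/s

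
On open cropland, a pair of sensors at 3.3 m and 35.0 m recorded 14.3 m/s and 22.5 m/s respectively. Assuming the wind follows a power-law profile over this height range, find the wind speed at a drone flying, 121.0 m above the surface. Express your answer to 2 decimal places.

28.55 m/s

First find α: α = ln(V₂/V₁)/ln(z₂/z₁) = ln(22.5/14.3)/ln(35.0/3.3) = 0.45326/2.36143 = 0.1919
Extrapolate from 35.0 m to 121.0 m: V₃ = 22.5 × (121.0/35.0)^0.1919 = 22.5 × 1.2688 = 28.5486 m/s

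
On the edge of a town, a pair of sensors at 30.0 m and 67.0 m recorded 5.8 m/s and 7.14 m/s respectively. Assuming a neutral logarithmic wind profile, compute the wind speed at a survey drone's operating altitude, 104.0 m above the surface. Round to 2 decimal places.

7.87 m/s

Log law: V ∝ ln(z/z₀). From the pair, with r = V₁/V₂ = 0.81232,
ln z₀ = (ln z₁ − r·ln z₂)/(1 − r) = (3.4012 − 0.81232×4.2047)/0.18768 = -0.0766 → z₀ = 0.9262 m
V₃ = V₁ · ln(z₃/z₀)/ln(z₁/z₀) = 5.8 × 4.7210/3.4778 = 7.8733 m/s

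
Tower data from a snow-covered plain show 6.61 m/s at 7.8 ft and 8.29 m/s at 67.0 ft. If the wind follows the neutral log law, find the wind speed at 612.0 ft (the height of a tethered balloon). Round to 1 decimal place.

10.0 m/s

Log law: V ∝ ln(z/z₀). From the pair, with r = V₁/V₂ = 0.79735,
ln z₀ = (ln z₁ − r·ln z₂)/(1 − r) = (2.0541 − 0.79735×4.2047)/0.20265 = -6.4073 → z₀ = 0.001649 ft
V₃ = V₁ · ln(z₃/z₀)/ln(z₁/z₀) = 6.61 × 12.8241/8.4615 = 10.0180 m/s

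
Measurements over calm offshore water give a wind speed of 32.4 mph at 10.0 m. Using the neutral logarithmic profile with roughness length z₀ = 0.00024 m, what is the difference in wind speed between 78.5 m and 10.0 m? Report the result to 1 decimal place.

Log law: V₂ = V₁ · ln(z₂/z₀)/ln(z₁/z₀) = 32.4 × 12.6980/10.6375 = 38.6760 mph
ΔV = 38.6760 − 32.4 = 6.2760 mph

6.3 mph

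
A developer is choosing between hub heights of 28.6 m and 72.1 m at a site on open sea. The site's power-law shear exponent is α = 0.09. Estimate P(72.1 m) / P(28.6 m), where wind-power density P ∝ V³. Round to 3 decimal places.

1.284

Speed ratio: V_B/V_A = (z_B/z_A)^α = (72.1/28.6)^0.09 = (2.5210)^0.09 = 1.08678
Power-density ratio: P_B/P_A = (V_B/V_A)³ = (1.08678)³ = 1.28358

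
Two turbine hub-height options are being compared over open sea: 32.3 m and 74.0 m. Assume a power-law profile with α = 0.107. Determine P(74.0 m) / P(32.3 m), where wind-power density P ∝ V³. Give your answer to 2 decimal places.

Speed ratio: V_B/V_A = (z_B/z_A)^α = (74.0/32.3)^0.107 = (2.2910)^0.107 = 1.09276
Power-density ratio: P_B/P_A = (V_B/V_A)³ = (1.09276)³ = 1.30488

1.30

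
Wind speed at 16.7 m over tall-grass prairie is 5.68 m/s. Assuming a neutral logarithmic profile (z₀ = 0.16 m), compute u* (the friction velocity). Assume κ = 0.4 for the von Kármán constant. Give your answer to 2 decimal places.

u* ≈ 0.49 m/s

Log law: V(z) = (u*/κ) · ln(z/z₀) ⇒ u* = κ · V / ln(z/z₀)
u* = 0.4 × 5.68 / ln(16.7/0.16) = 0.4 × 5.68 / 4.6480
   = 2.2720 / 4.6480 = 0.4888 m/s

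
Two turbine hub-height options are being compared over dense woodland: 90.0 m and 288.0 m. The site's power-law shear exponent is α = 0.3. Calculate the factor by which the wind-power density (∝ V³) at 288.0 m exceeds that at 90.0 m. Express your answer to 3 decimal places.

2.849

Speed ratio: V_B/V_A = (z_B/z_A)^α = (288.0/90.0)^0.3 = (3.2000)^0.3 = 1.41757
Power-density ratio: P_B/P_A = (V_B/V_A)³ = (1.41757)³ = 2.84862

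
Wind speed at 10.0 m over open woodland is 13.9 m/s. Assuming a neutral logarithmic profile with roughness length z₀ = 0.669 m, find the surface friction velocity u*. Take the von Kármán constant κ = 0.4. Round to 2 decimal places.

u* ≈ 2.06 m/s

Log law: V(z) = (u*/κ) · ln(z/z₀) ⇒ u* = κ · V / ln(z/z₀)
u* = 0.4 × 13.9 / ln(10.0/0.669) = 0.4 × 13.9 / 2.7046
   = 5.5600 / 2.7046 = 2.0558 m/s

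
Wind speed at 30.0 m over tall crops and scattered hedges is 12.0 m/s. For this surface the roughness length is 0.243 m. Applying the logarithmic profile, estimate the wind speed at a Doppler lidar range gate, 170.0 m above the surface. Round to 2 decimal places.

Log law: V(z) ∝ ln(z/z₀), so V₂/V₁ = ln(z₂/z₀) / ln(z₁/z₀).
ln(170.0/0.243) = 6.5505, ln(30.0/0.243) = 4.8159
V₂ = 12.0 × 6.5505/4.8159 = 12.0 × 1.3602 = 16.3222 m/s

16.32 m/s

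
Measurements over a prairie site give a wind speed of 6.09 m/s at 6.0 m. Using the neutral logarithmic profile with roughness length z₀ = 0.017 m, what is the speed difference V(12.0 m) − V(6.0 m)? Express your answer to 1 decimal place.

0.7 m/s

Log law: V₂ = V₁ · ln(z₂/z₀)/ln(z₁/z₀) = 6.09 × 6.5594/5.8663 = 6.8096 m/s
ΔV = 6.8096 − 6.09 = 0.7196 m/s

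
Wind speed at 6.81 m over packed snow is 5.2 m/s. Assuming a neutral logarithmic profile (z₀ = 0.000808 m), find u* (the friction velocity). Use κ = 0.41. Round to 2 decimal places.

u* ≈ 0.24 m/s

Log law: V(z) = (u*/κ) · ln(z/z₀) ⇒ u* = κ · V / ln(z/z₀)
u* = 0.41 × 5.2 / ln(6.81/0.000808) = 0.41 × 5.2 / 9.0393
   = 2.1320 / 9.0393 = 0.2359 m/s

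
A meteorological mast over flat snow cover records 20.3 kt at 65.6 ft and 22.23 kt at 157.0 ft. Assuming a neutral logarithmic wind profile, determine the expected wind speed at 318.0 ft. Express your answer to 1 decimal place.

23.8 kt

Log law: V ∝ ln(z/z₀). From the pair, with r = V₁/V₂ = 0.91318,
ln z₀ = (ln z₁ − r·ln z₂)/(1 − r) = (4.1836 − 0.91318×5.0562)/0.08682 = -4.9953 → z₀ = 0.006770 ft
V₃ = V₁ · ln(z₃/z₀)/ln(z₁/z₀) = 20.3 × 10.7573/9.1789 = 23.7910 kt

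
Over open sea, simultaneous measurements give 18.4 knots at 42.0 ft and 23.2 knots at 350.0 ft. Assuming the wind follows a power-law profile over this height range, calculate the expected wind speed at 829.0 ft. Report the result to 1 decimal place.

First find α: α = ln(V₂/V₁)/ln(z₂/z₁) = ln(23.2/18.4)/ln(350.0/42.0) = 0.23180/2.12026 = 0.1093
Extrapolate from 350.0 ft to 829.0 ft: V₃ = 23.2 × (829.0/350.0)^0.1093 = 23.2 × 1.0989 = 25.4935 knots

25.5 knots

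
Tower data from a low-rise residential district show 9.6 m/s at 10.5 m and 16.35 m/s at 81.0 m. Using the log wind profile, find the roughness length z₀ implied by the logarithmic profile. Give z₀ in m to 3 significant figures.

z₀ ≈ 0.574 m

Log law: V(z) ∝ ln(z/z₀). With r = V₁/V₂ = 9.6/16.35 = 0.58716,
r · ln(z₂/z₀) = ln(z₁/z₀) ⇒ ln z₀ = (ln z₁ − r·ln z₂)/(1 − r)
ln z₀ = (2.35138 − 0.58716×4.39445) / 0.41284 = -0.5543
z₀ = exp(-0.5543) = 0.5745 m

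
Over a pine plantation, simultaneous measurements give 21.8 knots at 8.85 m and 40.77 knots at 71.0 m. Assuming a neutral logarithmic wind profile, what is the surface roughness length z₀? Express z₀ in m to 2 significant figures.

Log law: V(z) ∝ ln(z/z₀). With r = V₁/V₂ = 21.8/40.77 = 0.53471,
r · ln(z₂/z₀) = ln(z₁/z₀) ⇒ ln z₀ = (ln z₁ − r·ln z₂)/(1 − r)
ln z₀ = (2.18042 − 0.53471×4.26268) / 0.46529 = -0.2125
z₀ = exp(-0.2125) = 0.8086 m

z₀ ≈ 0.81 m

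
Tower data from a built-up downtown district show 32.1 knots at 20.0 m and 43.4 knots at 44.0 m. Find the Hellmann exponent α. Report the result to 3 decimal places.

α ≈ 0.383

Power law: V₂/V₁ = (z₂/z₁)^α ⇒ α = ln(V₂/V₁) / ln(z₂/z₁)
α = ln(43.4/32.1) / ln(44.0/20.0) = ln(1.3520) / ln(2.2000)
  = 0.30160 / 0.78846 = 0.38252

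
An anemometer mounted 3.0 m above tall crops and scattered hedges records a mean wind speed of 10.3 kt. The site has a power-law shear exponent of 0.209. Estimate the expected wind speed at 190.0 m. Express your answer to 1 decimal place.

Power-law profile: V₂ = V₁ · (z₂/z₁)^α
V₂ = 10.3 × (190.0/3.0)^0.209 = 10.3 × (63.3333)^0.209
    = 10.3 × 2.3798 = 24.5120 kt

24.5 kt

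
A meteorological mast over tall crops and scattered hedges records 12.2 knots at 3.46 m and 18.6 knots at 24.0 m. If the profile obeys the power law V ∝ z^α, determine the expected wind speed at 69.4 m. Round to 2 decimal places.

First find α: α = ln(V₂/V₁)/ln(z₂/z₁) = ln(18.6/12.2)/ln(24.0/3.46) = 0.42173/1.93679 = 0.2177
Extrapolate from 24.0 m to 69.4 m: V₃ = 18.6 × (69.4/24.0)^0.2177 = 18.6 × 1.2601 = 23.4383 knots

23.44 knots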